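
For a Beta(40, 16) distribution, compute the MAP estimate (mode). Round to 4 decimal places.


MAP = mode = (a-1)/(a+b-2)
= (40-1)/(40+16-2)
= 39/54 = 0.7222

0.7222


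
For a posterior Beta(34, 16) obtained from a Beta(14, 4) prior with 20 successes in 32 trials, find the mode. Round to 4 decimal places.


Mode = (alpha - 1) / (alpha + beta - 2)
= 33 / 48
= 0.6875

0.6875


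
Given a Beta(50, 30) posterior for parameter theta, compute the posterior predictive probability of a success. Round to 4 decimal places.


For a Beta-Bernoulli model, the predictive probability is the mean:
P(success) = 50/(50+30) = 50/80 = 0.625

0.625


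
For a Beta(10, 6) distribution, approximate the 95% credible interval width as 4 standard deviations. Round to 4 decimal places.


Variance of Beta(a,b) = ab / ((a+b)^2 * (a+b+1))
= 10*6 / ((16)^2 * 17)
= 0.0138
SD = sqrt(0.0138) = 0.1174
Width = 4 * SD = 0.4697

0.4697


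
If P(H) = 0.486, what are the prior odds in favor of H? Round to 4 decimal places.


Prior odds = P(H) / (1 - P(H))
= 0.486 / 0.514
= 0.9455

0.9455


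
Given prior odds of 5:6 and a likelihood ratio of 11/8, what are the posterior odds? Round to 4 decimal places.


Posterior odds = prior odds * LR
Prior odds = 5/6 = 0.8333
LR = 11/8 = 1.375
Posterior odds = 0.8333 * 1.375 = 1.1458

1.1458


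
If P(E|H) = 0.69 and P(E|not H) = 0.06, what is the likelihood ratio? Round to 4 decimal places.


Likelihood ratio = P(E|H) / P(E|not H)
= 0.69 / 0.06
= 11.5

11.5


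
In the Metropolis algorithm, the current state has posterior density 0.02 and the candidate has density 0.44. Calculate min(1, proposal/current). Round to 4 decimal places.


Ratio = 0.44/0.02 = 22.0
Acceptance probability = min(1, 22.0)
= 1.0

1.0


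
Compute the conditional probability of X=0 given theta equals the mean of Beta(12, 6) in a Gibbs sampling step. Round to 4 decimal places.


Mean of Beta(12, 6) = 0.6667
P(X=0 | theta=0.6667) = 0.3333

0.3333


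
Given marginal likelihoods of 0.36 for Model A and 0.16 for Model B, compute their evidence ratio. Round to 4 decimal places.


Ratio = ML(A) / ML(B) = 0.36/0.16
= 2.25

2.25


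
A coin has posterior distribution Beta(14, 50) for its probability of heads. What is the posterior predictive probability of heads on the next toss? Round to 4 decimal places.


Posterior predictive = E[theta] = alpha/(alpha+beta)
= 14/64
= 0.2188

0.2188


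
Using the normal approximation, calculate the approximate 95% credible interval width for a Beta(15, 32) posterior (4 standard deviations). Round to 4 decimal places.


Var(Beta) = 15*32/(47^2 * 48) = 0.0045
SD = 0.0673
Width ~ 4*SD = 0.2691

0.2691


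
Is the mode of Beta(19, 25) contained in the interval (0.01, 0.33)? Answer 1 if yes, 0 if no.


Mode = (a-1)/(a+b-2) = 18/42 = 0.4286
Interval: (0.01, 0.33)
Contains mode? 0

0


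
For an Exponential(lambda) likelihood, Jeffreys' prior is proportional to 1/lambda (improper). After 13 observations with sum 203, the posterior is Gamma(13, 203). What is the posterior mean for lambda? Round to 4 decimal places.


Posterior = Gamma(n, sum_x) = Gamma(13, 203)
Posterior mean = shape/rate = 13/203
= 0.064

0.064


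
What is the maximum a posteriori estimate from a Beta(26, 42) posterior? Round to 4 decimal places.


The MAP estimate equals the mode of the distribution.
Mode of Beta(a,b) = (a-1)/(a+b-2)
= 25/66
= 0.3788

0.3788


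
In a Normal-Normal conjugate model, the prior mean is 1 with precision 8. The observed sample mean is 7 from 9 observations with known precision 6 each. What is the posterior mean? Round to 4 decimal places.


Posterior precision = tau0 + n*tau = 8 + 9*6 = 62
Posterior mean = (tau0*mu0 + n*tau*xbar) / posterior_precision
= (8*1 + 9*6*7) / 62
= 386 / 62 = 6.2258

6.2258


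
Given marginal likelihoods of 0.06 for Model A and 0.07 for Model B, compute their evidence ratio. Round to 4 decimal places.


Ratio = ML(A) / ML(B) = 0.06/0.07
= 0.8571

0.8571


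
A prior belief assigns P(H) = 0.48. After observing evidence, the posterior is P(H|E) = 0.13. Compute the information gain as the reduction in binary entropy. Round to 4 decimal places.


H(prior) = -0.48*log2(0.48) - 0.52*log2(0.52)
= 0.9988
H(post) = -0.13*log2(0.13) - 0.87*log2(0.87)
= 0.5574
IG = 0.9988 - 0.5574 = 0.4414

0.4414


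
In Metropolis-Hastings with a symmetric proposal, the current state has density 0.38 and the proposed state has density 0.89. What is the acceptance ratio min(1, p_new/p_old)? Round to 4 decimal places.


Ratio = p_new / p_old = 0.89 / 0.38 = 2.3421
Acceptance = min(1, 2.3421) = 1.0

1.0


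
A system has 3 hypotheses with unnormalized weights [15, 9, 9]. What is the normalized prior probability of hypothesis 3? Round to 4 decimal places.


The normalized prior is the weight divided by the total.
Total weight = 33
P(H3) = 9 / 33 = 0.2727

0.2727


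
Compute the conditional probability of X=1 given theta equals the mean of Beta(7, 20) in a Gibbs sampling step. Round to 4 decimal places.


Mean of Beta(7, 20) = 0.2593
P(X=1 | theta=0.2593) = 0.2593

0.2593


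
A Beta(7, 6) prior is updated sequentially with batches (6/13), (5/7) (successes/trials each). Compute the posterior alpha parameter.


Sequential conjugate updating is equivalent to a single batch update.
Total successes across all batches = 11
alpha_posterior = alpha_prior + total_successes = 7 + 11
= 18

18


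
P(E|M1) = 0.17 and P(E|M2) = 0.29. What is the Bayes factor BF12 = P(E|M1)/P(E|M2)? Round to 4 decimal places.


Bayes factor BF12 = P(E|M1) / P(E|M2)
= 0.17 / 0.29
= 0.5862

0.5862


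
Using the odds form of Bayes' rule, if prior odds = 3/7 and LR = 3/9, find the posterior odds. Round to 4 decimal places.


Bayes' rule in odds form: posterior odds = prior odds * LR
= (3 * 3) / (7 * 9)
= 9/63 = 0.1429

0.1429


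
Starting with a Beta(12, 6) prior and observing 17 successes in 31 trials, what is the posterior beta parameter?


Posterior beta = prior beta + failures
Failures = 31 - 17 = 14
beta_post = 6 + 14 = 20

20


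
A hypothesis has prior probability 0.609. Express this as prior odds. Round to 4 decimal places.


Odds = P(H) / P(not H) = 0.609 / 0.391
= 1.5575

1.5575


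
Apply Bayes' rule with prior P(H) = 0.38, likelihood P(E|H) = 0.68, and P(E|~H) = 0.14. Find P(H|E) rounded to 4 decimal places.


Step 1: Compute marginal P(E) = P(E|H)P(H) + P(E|~H)P(~H)
= 0.68*0.38 + 0.14*0.62 = 0.3452
Step 2: P(H|E) = P(E|H)P(H)/P(E) = 0.2584/0.3452
= 0.7486

0.7486


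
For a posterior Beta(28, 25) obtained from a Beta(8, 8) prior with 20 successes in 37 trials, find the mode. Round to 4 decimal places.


Mode = (alpha - 1) / (alpha + beta - 2)
= 27 / 51
= 0.5294

0.5294


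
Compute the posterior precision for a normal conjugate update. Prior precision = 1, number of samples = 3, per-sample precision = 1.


tau_post = tau_0 + n * tau
= 1 + 3 * 1 = 4

4


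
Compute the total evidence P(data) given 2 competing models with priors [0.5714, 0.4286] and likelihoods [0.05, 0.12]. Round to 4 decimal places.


Marginal likelihood = sum P(model_i) * P(data|model_i)
Model 1: 0.5714 * 0.05 = 0.0286
Model 2: 0.4286 * 0.12 = 0.0514
Total = 0.08

0.08


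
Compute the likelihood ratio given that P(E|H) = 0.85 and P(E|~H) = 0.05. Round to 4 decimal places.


LR = P(E|H) / P(E|~H)
= 0.85 / 0.05 = 17.0

17.0


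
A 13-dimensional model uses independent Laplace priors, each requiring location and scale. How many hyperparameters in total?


Per parameter: 2 (location and scale).
Total = 13 * 2 = 26

26


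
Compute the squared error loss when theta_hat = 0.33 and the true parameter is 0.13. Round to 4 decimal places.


L = (theta_hat - theta_true)^2
= (0.33 - 0.13)^2
= 0.2^2 = 0.04

0.04


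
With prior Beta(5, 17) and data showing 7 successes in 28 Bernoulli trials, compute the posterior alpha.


Conjugate update: alpha_posterior = alpha_prior + k
= 5 + 7 = 12

12


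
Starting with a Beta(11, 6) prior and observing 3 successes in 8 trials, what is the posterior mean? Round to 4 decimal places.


Posterior parameters: alpha = 11 + 3 = 14
beta = 6 + 5 = 11
Posterior mean = alpha / (alpha + beta) = 14 / 25
= 0.56

0.56


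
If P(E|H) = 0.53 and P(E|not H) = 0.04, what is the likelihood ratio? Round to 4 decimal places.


Likelihood ratio = P(E|H) / P(E|not H)
= 0.53 / 0.04
= 13.25

13.25


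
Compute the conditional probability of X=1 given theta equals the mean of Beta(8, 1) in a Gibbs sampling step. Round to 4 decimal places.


Mean of Beta(8, 1) = 0.8889
P(X=1 | theta=0.8889) = 0.8889

0.8889


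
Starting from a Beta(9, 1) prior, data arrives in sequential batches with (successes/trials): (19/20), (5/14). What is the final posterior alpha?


In sequential Bayesian updating, we sum all successes.
Total successes = 24
Final alpha = 9 + 24 = 33

33


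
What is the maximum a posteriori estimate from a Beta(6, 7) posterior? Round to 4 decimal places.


The MAP estimate equals the mode of the distribution.
Mode of Beta(a,b) = (a-1)/(a+b-2)
= 5/11
= 0.4545

0.4545


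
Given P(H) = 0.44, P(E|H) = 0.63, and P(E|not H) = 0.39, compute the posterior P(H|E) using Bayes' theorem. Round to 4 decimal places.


By Bayes' theorem: P(H|E) = P(E|H)*P(H) / P(E)
P(E) = P(E|H)*P(H) + P(E|not H)*P(not H)
P(E) = 0.63*0.44 + 0.39*0.56 = 0.4956
P(H|E) = 0.63*0.44 / 0.4956 = 0.5593

0.5593


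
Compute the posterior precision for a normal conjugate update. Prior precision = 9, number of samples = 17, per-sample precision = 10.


tau_post = tau_0 + n * tau
= 9 + 17 * 10 = 179

179


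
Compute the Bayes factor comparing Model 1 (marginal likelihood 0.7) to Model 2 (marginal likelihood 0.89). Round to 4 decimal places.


BF12 = marginal likelihood of M1 / marginal likelihood of M2
= 0.7/0.89
= 0.7865

0.7865


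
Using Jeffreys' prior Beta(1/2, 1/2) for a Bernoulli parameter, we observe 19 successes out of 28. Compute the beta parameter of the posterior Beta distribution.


Conjugate update: Beta(0.5 + k, 0.5 + n - k).
k = 19, n - k = 9
Posterior beta = 0.5 + (n - k) = 0.5 + 9 = 9.5

9.5


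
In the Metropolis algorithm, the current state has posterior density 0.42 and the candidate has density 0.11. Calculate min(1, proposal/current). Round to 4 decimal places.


Ratio = 0.11/0.42 = 0.2619
Acceptance probability = min(1, 0.2619)
= 0.2619

0.2619


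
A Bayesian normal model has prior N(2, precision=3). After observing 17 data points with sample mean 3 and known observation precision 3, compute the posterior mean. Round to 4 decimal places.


Posterior mean = (prior_precision * prior_mean + n * data_precision * data_mean) / (prior_precision + n * data_precision)
Numerator = 3*2 + 17*3*3 = 159
Denominator = 3 + 17*3 = 54
Posterior mean = 2.9444

2.9444


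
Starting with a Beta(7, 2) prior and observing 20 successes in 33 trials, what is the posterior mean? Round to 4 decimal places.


Posterior parameters: alpha = 7 + 20 = 27
beta = 2 + 13 = 15
Posterior mean = alpha / (alpha + beta) = 27 / 42
= 0.6429

0.6429


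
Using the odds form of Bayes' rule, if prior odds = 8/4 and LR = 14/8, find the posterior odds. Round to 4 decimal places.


Bayes' rule in odds form: posterior odds = prior odds * LR
= (8 * 14) / (4 * 8)
= 112/32 = 3.5

3.5


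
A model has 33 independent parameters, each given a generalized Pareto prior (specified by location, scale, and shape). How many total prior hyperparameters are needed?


Each generalized Pareto prior needs 3 hyperparameters (location, scale, and shape).
Total = 3 * 33 = 99

99


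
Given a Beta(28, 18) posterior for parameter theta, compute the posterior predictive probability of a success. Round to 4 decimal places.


For a Beta-Bernoulli model, the predictive probability is the mean:
P(success) = 28/(28+18) = 28/46 = 0.6087

0.6087


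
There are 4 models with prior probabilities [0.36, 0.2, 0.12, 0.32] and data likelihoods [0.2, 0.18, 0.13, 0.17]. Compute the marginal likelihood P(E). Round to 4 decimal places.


P(E) = sum over models of P(M_i) * P(E|M_i)
= 0.36*0.2 + 0.2*0.18 + 0.12*0.13 + 0.32*0.17
= 0.178

0.178


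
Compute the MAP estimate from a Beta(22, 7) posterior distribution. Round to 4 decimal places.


MAP = mode of Beta distribution
= (alpha - 1)/(alpha + beta - 2)
= (22-1)/(22+7-2)
= 21/27 = 0.7778

0.7778


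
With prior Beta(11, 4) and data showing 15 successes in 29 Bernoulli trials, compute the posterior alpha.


Conjugate update: alpha_posterior = alpha_prior + k
= 11 + 15 = 26

26


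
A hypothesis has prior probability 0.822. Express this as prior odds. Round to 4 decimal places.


Odds = P(H) / P(not H) = 0.822 / 0.178
= 4.618

4.618


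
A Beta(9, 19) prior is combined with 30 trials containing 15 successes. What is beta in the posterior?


In conjugate updating:
beta_posterior = beta_prior + (n - k)
= 19 + (30 - 15)
= 19 + 15 = 34

34


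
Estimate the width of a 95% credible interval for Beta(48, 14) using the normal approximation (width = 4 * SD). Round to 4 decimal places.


For Beta(a,b): Var = ab/((a+b)^2(a+b+1))
Var = 0.0028, SD = 0.0527
Approximate 95% CI width = 4 * 0.0527 = 0.2107

0.2107


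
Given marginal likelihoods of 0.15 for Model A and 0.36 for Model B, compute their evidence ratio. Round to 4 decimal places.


Ratio = ML(A) / ML(B) = 0.15/0.36
= 0.4167

0.4167


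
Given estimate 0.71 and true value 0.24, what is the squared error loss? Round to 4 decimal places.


Squared error = (estimate - true)^2
Difference = 0.47
Loss = 0.47^2 = 0.2209

0.2209


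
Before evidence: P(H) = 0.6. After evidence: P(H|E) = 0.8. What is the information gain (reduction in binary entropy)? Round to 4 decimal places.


Prior entropy = 0.971
Posterior entropy = 0.7219
Information gain = 0.971 - 0.7219 = 0.249

0.249


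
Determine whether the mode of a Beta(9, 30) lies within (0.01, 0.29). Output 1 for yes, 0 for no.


First find the mode: (a-1)/(a+b-2) = 0.2162
Is 0.2162 in (0.01, 0.29)? 1

1


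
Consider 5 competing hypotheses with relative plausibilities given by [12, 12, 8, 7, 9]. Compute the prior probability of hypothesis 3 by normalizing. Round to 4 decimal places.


Sum of weights = 12 + 12 + 8 + 7 + 9 = 48
Normalized prior for H3 = 8 / 48
= 0.1667

0.1667


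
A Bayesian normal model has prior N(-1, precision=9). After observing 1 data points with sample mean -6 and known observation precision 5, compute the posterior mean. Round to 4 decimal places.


Posterior mean = (prior_precision * prior_mean + n * data_precision * data_mean) / (prior_precision + n * data_precision)
Numerator = 9*-1 + 1*5*-6 = -39
Denominator = 9 + 1*5 = 14
Posterior mean = -2.7857

-2.7857


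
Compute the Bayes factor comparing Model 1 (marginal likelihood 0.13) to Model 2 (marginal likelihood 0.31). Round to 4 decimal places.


BF12 = marginal likelihood of M1 / marginal likelihood of M2
= 0.13/0.31
= 0.4194

0.4194


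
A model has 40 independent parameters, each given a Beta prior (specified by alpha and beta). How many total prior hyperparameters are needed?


Each Beta prior needs 2 hyperparameters (alpha and beta).
Total = 2 * 40 = 80

80


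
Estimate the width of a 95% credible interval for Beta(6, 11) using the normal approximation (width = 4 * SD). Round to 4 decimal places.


For Beta(a,b): Var = ab/((a+b)^2(a+b+1))
Var = 0.0127, SD = 0.1126
Approximate 95% CI width = 4 * 0.1126 = 0.4506

0.4506


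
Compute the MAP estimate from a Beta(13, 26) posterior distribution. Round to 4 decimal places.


MAP = mode of Beta distribution
= (alpha - 1)/(alpha + beta - 2)
= (13-1)/(13+26-2)
= 12/37 = 0.3243

0.3243


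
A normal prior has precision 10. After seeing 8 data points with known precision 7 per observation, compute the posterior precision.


In the conjugate normal model, precisions add:
tau_posterior = tau_prior + n * tau_data
= 10 + 8*7 = 66

66


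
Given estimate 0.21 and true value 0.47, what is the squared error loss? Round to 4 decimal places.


Squared error = (estimate - true)^2
Difference = -0.26
Loss = -0.26^2 = 0.0676

0.0676


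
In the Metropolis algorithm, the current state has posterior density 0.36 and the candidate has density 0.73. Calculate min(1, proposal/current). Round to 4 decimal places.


Ratio = 0.73/0.36 = 2.0278
Acceptance probability = min(1, 2.0278)
= 1.0

1.0


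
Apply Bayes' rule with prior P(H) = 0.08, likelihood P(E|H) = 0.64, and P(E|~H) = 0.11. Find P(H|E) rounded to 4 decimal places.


Step 1: Compute marginal P(E) = P(E|H)P(H) + P(E|~H)P(~H)
= 0.64*0.08 + 0.11*0.92 = 0.1524
Step 2: P(H|E) = P(E|H)P(H)/P(E) = 0.0512/0.1524
= 0.336

0.336


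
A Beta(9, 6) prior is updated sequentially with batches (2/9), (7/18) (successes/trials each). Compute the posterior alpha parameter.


Sequential conjugate updating is equivalent to a single batch update.
Total successes across all batches = 9
alpha_posterior = alpha_prior + total_successes = 9 + 9
= 18

18


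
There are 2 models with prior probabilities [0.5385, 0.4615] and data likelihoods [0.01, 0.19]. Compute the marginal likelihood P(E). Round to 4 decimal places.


P(E) = sum over models of P(M_i) * P(E|M_i)
= 0.5385*0.01 + 0.4615*0.19
= 0.0931

0.0931


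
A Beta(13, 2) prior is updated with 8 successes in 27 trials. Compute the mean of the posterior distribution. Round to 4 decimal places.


After update: Beta(21, 21)
Mean = 21 / (21 + 21) = 21 / 42
= 0.5

0.5


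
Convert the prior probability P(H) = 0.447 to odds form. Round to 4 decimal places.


P(not H) = 1 - 0.447 = 0.553
Odds = 0.447 / 0.553 = 0.8083

0.8083


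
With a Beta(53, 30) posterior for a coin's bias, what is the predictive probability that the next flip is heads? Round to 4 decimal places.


The predictive probability equals the posterior mean.
P(next = heads) = alpha / (alpha + beta)
= 53 / 83 = 0.6386

0.6386


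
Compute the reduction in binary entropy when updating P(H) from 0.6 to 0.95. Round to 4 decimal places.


H_before = -p*log2(p) - (1-p)*log2(1-p) for p=0.6: 0.971
H_after for p=0.95: 0.2864
Reduction = 0.971 - 0.2864 = 0.6846

0.6846


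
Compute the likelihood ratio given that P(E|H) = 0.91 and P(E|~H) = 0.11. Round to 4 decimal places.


LR = P(E|H) / P(E|~H)
= 0.91 / 0.11 = 8.2727

8.2727


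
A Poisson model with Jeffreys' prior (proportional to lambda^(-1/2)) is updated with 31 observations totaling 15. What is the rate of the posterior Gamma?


Posterior = Gamma(0.5 + S, n)
= Gamma(0.5 + 15, 31)
Posterior rate = 0 + n = 31

31.0


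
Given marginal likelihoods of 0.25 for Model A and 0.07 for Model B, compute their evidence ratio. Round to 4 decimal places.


Ratio = ML(A) / ML(B) = 0.25/0.07
= 3.5714

3.5714


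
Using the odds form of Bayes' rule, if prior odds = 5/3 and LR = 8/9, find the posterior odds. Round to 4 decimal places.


Bayes' rule in odds form: posterior odds = prior odds * LR
= (5 * 8) / (3 * 9)
= 40/27 = 1.4815

1.4815


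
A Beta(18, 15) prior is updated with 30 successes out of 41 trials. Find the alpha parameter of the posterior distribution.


In the Beta-Binomial conjugate update:
alpha_post = alpha_prior + successes
= 18 + 30
= 48

48


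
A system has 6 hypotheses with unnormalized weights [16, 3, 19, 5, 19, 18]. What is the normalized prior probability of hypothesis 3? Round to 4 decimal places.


The normalized prior is the weight divided by the total.
Total weight = 80
P(H3) = 19 / 80 = 0.2375

0.2375


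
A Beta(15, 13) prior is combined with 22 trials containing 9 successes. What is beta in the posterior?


In conjugate updating:
beta_posterior = beta_prior + (n - k)
= 13 + (22 - 9)
= 13 + 13 = 26

26


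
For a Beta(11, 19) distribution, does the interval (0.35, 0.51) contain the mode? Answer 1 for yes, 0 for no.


Mode of Beta(a,b) = (a-1)/(a+b-2)
= (11-1)/(11+19-2) = 0.3571
Check: 0.35 <= 0.3571 <= 0.51?
Result: 1

1


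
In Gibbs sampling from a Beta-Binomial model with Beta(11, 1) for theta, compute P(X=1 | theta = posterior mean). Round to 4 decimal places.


Posterior mean = alpha/(alpha+beta) = 11/12 = 0.9167
P(X=1|theta=mean) = theta = 0.9167

0.9167


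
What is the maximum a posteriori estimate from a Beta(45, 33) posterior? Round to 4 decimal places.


The MAP estimate equals the mode of the distribution.
Mode of Beta(a,b) = (a-1)/(a+b-2)
= 44/76
= 0.5789

0.5789


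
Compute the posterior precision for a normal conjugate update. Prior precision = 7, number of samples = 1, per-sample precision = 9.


tau_post = tau_0 + n * tau
= 7 + 1 * 9 = 16

16


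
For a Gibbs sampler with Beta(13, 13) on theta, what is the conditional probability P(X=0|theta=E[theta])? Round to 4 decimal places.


E[theta] = 13/(13+13) = 0.5
P(X=0|theta) = 1 - theta = 0.5

0.5


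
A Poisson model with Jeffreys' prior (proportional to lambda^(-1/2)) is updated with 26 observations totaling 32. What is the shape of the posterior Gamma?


Posterior = Gamma(0.5 + S, n)
= Gamma(0.5 + 32, 26)
Posterior shape = 0.5 + S = 0.5 + 32 = 32.5

32.5


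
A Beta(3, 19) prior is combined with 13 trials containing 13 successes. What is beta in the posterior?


In conjugate updating:
beta_posterior = beta_prior + (n - k)
= 19 + (13 - 13)
= 19 + 0 = 19

19


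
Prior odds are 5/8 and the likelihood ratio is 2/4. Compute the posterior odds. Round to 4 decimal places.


Posterior odds = prior odds * likelihood ratio
= (5/8) * (2/4)
= 10 / 32
= 0.3125

0.3125


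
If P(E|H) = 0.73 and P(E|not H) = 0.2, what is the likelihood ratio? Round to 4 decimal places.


Likelihood ratio = P(E|H) / P(E|not H)
= 0.73 / 0.2
= 3.65

3.65


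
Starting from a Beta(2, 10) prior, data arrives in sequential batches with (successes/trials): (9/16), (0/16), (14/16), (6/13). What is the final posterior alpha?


In sequential Bayesian updating, we sum all successes.
Total successes = 29
Final alpha = 2 + 29 = 31

31


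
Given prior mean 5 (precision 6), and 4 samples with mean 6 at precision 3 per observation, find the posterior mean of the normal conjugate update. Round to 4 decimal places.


The posterior mean is a precision-weighted average of prior and data.
Post. prec. = 6 + 12 = 18
Post. mean = (30 + 72)/18 = 102/18 = 5.6667

5.6667


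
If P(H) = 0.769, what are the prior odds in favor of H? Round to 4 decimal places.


Prior odds = P(H) / (1 - P(H))
= 0.769 / 0.231
= 3.329

3.329


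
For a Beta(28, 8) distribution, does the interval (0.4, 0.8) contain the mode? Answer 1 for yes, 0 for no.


Mode of Beta(a,b) = (a-1)/(a+b-2)
= (28-1)/(28+8-2) = 0.7941
Check: 0.4 <= 0.7941 <= 0.8?
Result: 1

1


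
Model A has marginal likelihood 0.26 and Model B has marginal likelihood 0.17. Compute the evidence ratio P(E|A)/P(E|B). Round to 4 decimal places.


Evidence ratio = P(E|A) / P(E|B)
= 0.26 / 0.17
= 1.5294

1.5294


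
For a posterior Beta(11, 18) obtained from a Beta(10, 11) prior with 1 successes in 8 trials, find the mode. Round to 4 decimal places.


Mode = (alpha - 1) / (alpha + beta - 2)
= 10 / 27
= 0.3704

0.3704


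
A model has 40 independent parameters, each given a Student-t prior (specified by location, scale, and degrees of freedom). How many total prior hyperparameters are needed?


Each Student-t prior needs 3 hyperparameters (location, scale, and degrees of freedom).
Total = 3 * 40 = 120

120


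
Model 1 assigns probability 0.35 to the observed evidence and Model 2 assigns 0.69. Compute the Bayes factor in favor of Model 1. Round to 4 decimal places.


BF = P(data|M1) / P(data|M2)
= 0.35 / 0.69 = 0.5072

0.5072


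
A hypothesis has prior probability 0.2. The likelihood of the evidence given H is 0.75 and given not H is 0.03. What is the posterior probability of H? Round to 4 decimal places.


Using Bayes' theorem:
P(E) = 0.2 * 0.75 + 0.8 * 0.03
P(E) = 0.174
P(H|E) = (0.2 * 0.75) / 0.174 = 0.8621

0.8621


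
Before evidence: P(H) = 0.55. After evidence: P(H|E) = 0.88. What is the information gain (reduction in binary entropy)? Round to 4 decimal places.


Prior entropy = 0.9928
Posterior entropy = 0.5294
Information gain = 0.9928 - 0.5294 = 0.4634

0.4634


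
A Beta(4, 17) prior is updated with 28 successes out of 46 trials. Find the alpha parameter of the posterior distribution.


In the Beta-Binomial conjugate update:
alpha_post = alpha_prior + successes
= 4 + 28
= 32

32


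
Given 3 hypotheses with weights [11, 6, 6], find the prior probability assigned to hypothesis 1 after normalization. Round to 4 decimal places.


To normalize, divide each weight by the sum of all weights.
Sum = 23
Prior(H1) = 11/23 = 0.4783

0.4783


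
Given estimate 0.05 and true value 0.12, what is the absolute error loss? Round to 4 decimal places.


Absolute error = |estimate - true|
= |-0.07| = 0.07

0.07


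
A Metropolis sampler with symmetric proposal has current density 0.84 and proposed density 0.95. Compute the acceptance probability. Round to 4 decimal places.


For symmetric proposals, acceptance = min(1, pi(x*)/pi(x))
= min(1, 0.95/0.84)
= min(1, 1.131) = 1.0

1.0


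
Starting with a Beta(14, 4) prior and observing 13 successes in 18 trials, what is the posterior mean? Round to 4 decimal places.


Posterior parameters: alpha = 14 + 13 = 27
beta = 4 + 5 = 9
Posterior mean = alpha / (alpha + beta) = 27 / 36
= 0.75

0.75


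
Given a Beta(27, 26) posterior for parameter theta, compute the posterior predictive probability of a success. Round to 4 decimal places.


For a Beta-Bernoulli model, the predictive probability is the mean:
P(success) = 27/(27+26) = 27/53 = 0.5094

0.5094


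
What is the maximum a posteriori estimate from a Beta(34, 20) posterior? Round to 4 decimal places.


The MAP estimate equals the mode of the distribution.
Mode of Beta(a,b) = (a-1)/(a+b-2)
= 33/52
= 0.6346

0.6346


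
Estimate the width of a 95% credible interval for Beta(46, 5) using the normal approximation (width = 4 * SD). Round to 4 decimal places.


For Beta(a,b): Var = ab/((a+b)^2(a+b+1))
Var = 0.0017, SD = 0.0412
Approximate 95% CI width = 4 * 0.0412 = 0.1649

0.1649


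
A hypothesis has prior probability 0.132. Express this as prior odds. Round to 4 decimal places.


Odds = P(H) / P(not H) = 0.132 / 0.868
= 0.1521

0.1521


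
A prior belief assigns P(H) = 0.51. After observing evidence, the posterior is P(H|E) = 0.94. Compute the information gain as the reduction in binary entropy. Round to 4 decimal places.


H(prior) = -0.51*log2(0.51) - 0.49*log2(0.49)
= 0.9997
H(post) = -0.94*log2(0.94) - 0.06*log2(0.06)
= 0.3274
IG = 0.9997 - 0.3274 = 0.6723

0.6723


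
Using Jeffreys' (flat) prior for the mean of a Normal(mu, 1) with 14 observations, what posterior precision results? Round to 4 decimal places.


Flat prior means prior precision is 0.
Posterior precision = n / sigma^2 = 14/1 = 14.0

14.0


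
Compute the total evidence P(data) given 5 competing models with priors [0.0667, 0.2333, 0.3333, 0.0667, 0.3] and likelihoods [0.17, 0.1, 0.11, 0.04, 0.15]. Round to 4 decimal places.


Marginal likelihood = sum P(model_i) * P(data|model_i)
Model 1: 0.0667 * 0.17 = 0.0113
Model 2: 0.2333 * 0.1 = 0.0233
Model 3: 0.3333 * 0.11 = 0.0367
Model 4: 0.0667 * 0.04 = 0.0027
Model 5: 0.3 * 0.15 = 0.045
Total = 0.119

0.119


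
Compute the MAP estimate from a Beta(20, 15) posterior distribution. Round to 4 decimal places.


MAP = mode of Beta distribution
= (alpha - 1)/(alpha + beta - 2)
= (20-1)/(20+15-2)
= 19/33 = 0.5758

0.5758


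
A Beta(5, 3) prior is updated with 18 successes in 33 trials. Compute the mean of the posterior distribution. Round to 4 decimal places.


After update: Beta(23, 18)
Mean = 23 / (23 + 18) = 23 / 41
= 0.561

0.561


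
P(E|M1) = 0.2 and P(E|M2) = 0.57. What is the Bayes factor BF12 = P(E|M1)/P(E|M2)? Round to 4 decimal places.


Bayes factor BF12 = P(E|M1) / P(E|M2)
= 0.2 / 0.57
= 0.3509

0.3509


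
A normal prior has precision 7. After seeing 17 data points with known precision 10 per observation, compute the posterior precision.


In the conjugate normal model, precisions add:
tau_posterior = tau_prior + n * tau_data
= 7 + 17*10 = 177

177


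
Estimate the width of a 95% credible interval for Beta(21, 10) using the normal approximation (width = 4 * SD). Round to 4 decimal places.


For Beta(a,b): Var = ab/((a+b)^2(a+b+1))
Var = 0.0068, SD = 0.0826
Approximate 95% CI width = 4 * 0.0826 = 0.3305

0.3305


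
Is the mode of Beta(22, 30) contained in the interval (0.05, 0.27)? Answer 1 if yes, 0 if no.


Mode = (a-1)/(a+b-2) = 21/50 = 0.42
Interval: (0.05, 0.27)
Contains mode? 0

0


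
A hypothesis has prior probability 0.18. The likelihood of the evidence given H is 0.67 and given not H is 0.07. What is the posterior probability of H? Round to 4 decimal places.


Using Bayes' theorem:
P(E) = 0.18 * 0.67 + 0.82 * 0.07
P(E) = 0.178
P(H|E) = (0.18 * 0.67) / 0.178 = 0.6775

0.6775


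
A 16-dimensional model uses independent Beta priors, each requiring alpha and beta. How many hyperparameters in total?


Per parameter: 2 (alpha and beta).
Total = 16 * 2 = 32

32


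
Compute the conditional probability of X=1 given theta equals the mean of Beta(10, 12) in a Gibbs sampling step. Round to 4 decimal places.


Mean of Beta(10, 12) = 0.4545
P(X=1 | theta=0.4545) = 0.4545

0.4545


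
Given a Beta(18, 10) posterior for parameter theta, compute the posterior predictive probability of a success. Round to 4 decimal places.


For a Beta-Bernoulli model, the predictive probability is the mean:
P(success) = 18/(18+10) = 18/28 = 0.6429

0.6429


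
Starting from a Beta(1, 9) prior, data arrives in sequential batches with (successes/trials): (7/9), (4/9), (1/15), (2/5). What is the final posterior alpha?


In sequential Bayesian updating, we sum all successes.
Total successes = 14
Final alpha = 1 + 14 = 15

15


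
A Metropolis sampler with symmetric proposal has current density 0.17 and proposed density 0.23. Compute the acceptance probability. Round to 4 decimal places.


For symmetric proposals, acceptance = min(1, pi(x*)/pi(x))
= min(1, 0.23/0.17)
= min(1, 1.3529) = 1.0

1.0


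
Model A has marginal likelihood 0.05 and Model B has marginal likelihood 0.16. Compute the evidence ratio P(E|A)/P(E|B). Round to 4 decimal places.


Evidence ratio = P(E|A) / P(E|B)
= 0.05 / 0.16
= 0.3125

0.3125


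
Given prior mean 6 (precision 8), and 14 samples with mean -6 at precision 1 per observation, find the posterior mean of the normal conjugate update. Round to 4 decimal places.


The posterior mean is a precision-weighted average of prior and data.
Post. prec. = 8 + 14 = 22
Post. mean = (48 + -84)/22 = -36/22 = -1.6364

-1.6364


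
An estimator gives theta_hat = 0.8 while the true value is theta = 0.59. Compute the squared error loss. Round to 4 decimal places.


The squared error loss is (theta_hat - theta)^2
= (0.8 - 0.59)^2
= (0.21)^2 = 0.0441

0.0441


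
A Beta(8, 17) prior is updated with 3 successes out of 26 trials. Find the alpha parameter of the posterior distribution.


In the Beta-Binomial conjugate update:
alpha_post = alpha_prior + successes
= 8 + 3
= 11

11


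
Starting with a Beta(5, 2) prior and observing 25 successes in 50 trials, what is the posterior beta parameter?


Posterior beta = prior beta + failures
Failures = 50 - 25 = 25
beta_post = 2 + 25 = 27

27


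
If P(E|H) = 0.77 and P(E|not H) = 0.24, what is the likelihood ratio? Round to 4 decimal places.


Likelihood ratio = P(E|H) / P(E|not H)
= 0.77 / 0.24
= 3.2083

3.2083


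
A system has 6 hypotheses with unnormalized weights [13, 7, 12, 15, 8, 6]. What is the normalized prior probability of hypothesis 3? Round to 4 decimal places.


The normalized prior is the weight divided by the total.
Total weight = 61
P(H3) = 12 / 61 = 0.1967

0.1967


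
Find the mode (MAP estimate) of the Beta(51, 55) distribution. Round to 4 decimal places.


For Beta(a,b) with a,b > 1:
Mode = (a-1)/(a+b-2) = (51-1)/(106-2)
= 50/104 = 0.4808

0.4808


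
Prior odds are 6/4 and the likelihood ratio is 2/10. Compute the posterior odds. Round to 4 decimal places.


Posterior odds = prior odds * likelihood ratio
= (6/4) * (2/10)
= 12 / 40
= 0.3

0.3


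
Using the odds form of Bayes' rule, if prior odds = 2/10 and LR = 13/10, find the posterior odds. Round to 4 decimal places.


Bayes' rule in odds form: posterior odds = prior odds * LR
= (2 * 13) / (10 * 10)
= 26/100 = 0.26

0.26


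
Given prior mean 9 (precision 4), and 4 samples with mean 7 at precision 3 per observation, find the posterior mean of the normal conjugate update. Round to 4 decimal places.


The posterior mean is a precision-weighted average of prior and data.
Post. prec. = 4 + 12 = 16
Post. mean = (36 + 84)/16 = 120/16 = 7.5

7.5


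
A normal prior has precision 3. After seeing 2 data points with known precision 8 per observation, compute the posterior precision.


In the conjugate normal model, precisions add:
tau_posterior = tau_prior + n * tau_data
= 3 + 2*8 = 19

19


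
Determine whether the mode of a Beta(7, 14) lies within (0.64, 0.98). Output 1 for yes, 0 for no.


First find the mode: (a-1)/(a+b-2) = 0.3158
Is 0.3158 in (0.64, 0.98)? 0

0


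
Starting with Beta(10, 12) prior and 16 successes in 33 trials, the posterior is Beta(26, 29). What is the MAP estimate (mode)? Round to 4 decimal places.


The mode of Beta(a, b) when a > 1 and b > 1 is (a-1)/(a+b-2)
= (26 - 1) / (26 + 29 - 2)
= 25 / 53
= 0.4717

0.4717


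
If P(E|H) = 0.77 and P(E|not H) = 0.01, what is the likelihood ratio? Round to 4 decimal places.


Likelihood ratio = P(E|H) / P(E|not H)
= 0.77 / 0.01
= 77.0

77.0


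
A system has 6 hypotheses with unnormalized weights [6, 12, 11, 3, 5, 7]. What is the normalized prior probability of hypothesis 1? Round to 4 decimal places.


The normalized prior is the weight divided by the total.
Total weight = 44
P(H1) = 6 / 44 = 0.1364

0.1364


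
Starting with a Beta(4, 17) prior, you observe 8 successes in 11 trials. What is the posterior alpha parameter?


For a Beta-Binomial conjugate model:
Posterior alpha = prior alpha + number of successes
= 4 + 8 = 12

12


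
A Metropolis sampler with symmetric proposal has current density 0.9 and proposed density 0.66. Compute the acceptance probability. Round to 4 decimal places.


For symmetric proposals, acceptance = min(1, pi(x*)/pi(x))
= min(1, 0.66/0.9)
= min(1, 0.7333) = 0.7333

0.7333


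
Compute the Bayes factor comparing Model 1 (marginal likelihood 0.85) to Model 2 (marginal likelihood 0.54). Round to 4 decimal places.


BF12 = marginal likelihood of M1 / marginal likelihood of M2
= 0.85/0.54
= 1.5741

1.5741


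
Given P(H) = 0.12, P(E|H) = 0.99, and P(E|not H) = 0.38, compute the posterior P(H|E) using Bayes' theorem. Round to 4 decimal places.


By Bayes' theorem: P(H|E) = P(E|H)*P(H) / P(E)
P(E) = P(E|H)*P(H) + P(E|not H)*P(not H)
P(E) = 0.99*0.12 + 0.38*0.88 = 0.4532
P(H|E) = 0.99*0.12 / 0.4532 = 0.2621

0.2621


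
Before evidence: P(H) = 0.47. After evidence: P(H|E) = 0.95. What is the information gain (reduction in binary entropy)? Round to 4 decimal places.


Prior entropy = 0.9974
Posterior entropy = 0.2864
Information gain = 0.9974 - 0.2864 = 0.711

0.711


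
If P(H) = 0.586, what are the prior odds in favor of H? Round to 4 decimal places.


Prior odds = P(H) / (1 - P(H))
= 0.586 / 0.414
= 1.4155

1.4155


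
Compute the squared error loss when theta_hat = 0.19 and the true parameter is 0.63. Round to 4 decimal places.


L = (theta_hat - theta_true)^2
= (0.19 - 0.63)^2
= -0.44^2 = 0.1936

0.1936


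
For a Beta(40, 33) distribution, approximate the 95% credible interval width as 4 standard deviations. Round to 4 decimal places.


Variance of Beta(a,b) = ab / ((a+b)^2 * (a+b+1))
= 40*33 / ((73)^2 * 74)
= 0.0033
SD = sqrt(0.0033) = 0.0579
Width = 4 * SD = 0.2314

0.2314


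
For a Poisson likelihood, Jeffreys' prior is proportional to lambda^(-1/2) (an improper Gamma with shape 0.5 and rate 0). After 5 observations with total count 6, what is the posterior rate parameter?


Jeffreys' prior for Poisson is proportional to lambda^(-1/2).
Posterior is Gamma(0.5 + S, 0 + n) = Gamma(0.5 + 6, 5).
Posterior rate = 0 + n = 5

5.0


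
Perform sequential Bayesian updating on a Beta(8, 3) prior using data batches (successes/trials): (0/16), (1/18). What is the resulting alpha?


Accumulate successes: 1
Posterior alpha = prior alpha + sum of successes
= 8 + 1 = 9

9


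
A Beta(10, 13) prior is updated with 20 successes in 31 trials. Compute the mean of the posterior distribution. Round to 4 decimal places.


After update: Beta(30, 24)
Mean = 30 / (30 + 24) = 30 / 54
= 0.5556

0.5556


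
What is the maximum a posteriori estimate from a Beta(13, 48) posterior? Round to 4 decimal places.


The MAP estimate equals the mode of the distribution.
Mode of Beta(a,b) = (a-1)/(a+b-2)
= 12/59
= 0.2034

0.2034


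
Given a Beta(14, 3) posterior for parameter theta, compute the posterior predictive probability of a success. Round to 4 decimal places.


For a Beta-Bernoulli model, the predictive probability is the mean:
P(success) = 14/(14+3) = 14/17 = 0.8235

0.8235


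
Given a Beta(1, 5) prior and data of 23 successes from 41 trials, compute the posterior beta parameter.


Number of failures = 41 - 23 = 18
Posterior beta = 5 + 18 = 23

23


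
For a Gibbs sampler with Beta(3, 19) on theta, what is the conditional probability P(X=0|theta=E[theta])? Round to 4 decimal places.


E[theta] = 3/(3+19) = 0.1364
P(X=0|theta) = 1 - theta = 0.8636

0.8636


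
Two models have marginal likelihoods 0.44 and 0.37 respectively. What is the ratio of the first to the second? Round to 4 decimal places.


Evidence ratio = 0.44 / 0.37
= 1.1892

1.1892


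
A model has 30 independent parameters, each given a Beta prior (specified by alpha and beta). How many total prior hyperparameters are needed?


Each Beta prior needs 2 hyperparameters (alpha and beta).
Total = 2 * 30 = 60

60


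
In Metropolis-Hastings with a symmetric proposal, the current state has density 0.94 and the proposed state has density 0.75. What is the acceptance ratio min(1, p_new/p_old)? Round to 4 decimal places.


Ratio = p_new / p_old = 0.75 / 0.94 = 0.7979
Acceptance = min(1, 0.7979) = 0.7979

0.7979


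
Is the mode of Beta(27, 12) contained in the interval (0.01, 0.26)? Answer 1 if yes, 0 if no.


Mode = (a-1)/(a+b-2) = 26/37 = 0.7027
Interval: (0.01, 0.26)
Contains mode? 0

0


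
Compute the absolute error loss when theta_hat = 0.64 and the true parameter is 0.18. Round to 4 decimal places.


L = |theta_hat - theta_true|
= |0.64 - 0.18| = 0.46

0.46


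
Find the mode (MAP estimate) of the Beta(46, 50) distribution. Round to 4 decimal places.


For Beta(a,b) with a,b > 1:
Mode = (a-1)/(a+b-2) = (46-1)/(96-2)
= 45/94 = 0.4787

0.4787


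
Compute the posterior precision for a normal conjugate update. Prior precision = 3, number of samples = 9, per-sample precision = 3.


tau_post = tau_0 + n * tau
= 3 + 9 * 3 = 30

30


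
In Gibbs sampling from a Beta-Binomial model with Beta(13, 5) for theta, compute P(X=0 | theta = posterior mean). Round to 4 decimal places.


Posterior mean = alpha/(alpha+beta) = 13/18 = 0.7222
P(X=0|theta=mean) = 1 - theta = 0.2778

0.2778
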